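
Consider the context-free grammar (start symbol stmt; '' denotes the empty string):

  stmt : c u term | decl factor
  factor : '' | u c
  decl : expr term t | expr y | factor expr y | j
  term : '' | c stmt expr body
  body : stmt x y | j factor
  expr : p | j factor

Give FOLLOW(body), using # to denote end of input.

{ #, j, p, t, x }

In term : c stmt expr body: body is at the end, add FOLLOW(term) = { #, j, p, t, x }.
Union: FOLLOW(body) = { #, j, p, t, x }.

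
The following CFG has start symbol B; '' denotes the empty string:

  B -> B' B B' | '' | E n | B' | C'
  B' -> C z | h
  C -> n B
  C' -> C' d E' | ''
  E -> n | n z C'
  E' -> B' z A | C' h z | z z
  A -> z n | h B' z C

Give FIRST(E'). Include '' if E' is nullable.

{ d, h, n, z }

From E' -> B' z A: add FIRST(B') = { h, n }.
From E' -> C' h z: C' nullable, take FIRST(C') ∪ {h} = { d, h }.
E' -> z z contributes {z}.
Union: FIRST(E') = { d, h, n, z }.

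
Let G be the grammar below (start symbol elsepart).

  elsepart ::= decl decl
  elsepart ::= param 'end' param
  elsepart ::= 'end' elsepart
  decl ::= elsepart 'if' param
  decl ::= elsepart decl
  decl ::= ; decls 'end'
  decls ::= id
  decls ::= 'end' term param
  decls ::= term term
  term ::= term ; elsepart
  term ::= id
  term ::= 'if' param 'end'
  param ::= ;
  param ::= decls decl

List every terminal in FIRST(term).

From term ::= term ; elsepart: add FIRST(term) = { 'if', id }.
term ::= id contributes {id}.
term ::= 'if' param 'end' contributes {'if'}.
Union: FIRST(term) = { 'if', id }.

{ 'if', id }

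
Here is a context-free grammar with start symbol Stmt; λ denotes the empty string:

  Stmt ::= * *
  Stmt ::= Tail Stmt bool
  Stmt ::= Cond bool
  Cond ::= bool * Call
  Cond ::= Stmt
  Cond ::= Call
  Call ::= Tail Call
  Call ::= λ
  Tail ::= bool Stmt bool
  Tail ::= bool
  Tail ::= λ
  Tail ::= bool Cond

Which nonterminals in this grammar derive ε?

{ Call, Cond, Tail }

Directly nullable (have an λ-production): Call, Tail.
Cond ::= Call with every symbol nullable, so Cond is nullable.
No other nonterminal has a production whose RHS symbols are all nullable.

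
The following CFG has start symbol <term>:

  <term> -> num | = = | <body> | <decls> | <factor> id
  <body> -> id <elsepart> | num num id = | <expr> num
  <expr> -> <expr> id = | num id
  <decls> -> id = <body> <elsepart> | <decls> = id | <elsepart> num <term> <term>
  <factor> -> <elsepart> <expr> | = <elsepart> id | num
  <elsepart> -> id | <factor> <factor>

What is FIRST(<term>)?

{ =, id, num }

<term> -> num contributes {num}.
<term> -> = = contributes {=}.
From <term> -> <body>: add FIRST(<body>) = { id, num }.
From <term> -> <decls>: add FIRST(<decls>) = { =, id, num }.
From <term> -> <factor> id: add FIRST(<factor>) = { =, id, num }.
Union: FIRST(<term>) = { =, id, num }.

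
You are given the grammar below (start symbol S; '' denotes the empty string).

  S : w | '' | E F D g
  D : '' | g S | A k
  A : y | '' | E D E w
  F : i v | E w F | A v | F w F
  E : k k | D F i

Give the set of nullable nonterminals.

{ A, D, S }

Directly nullable (have an ''-production): S, D, A.
No other nonterminal has a production whose RHS symbols are all nullable.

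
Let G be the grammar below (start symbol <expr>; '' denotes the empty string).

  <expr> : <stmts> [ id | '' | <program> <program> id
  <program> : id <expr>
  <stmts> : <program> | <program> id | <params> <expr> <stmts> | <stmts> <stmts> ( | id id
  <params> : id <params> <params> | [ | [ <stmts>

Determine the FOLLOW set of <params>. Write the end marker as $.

In <stmts> : <params> <expr> <stmts>: add FIRST(<expr> <stmts>) = { [, id }.
In <params> : id <params> <params>: add FIRST(<params>) = { [, id }.
In <params> : id <params> <params>: <params> is at the end, add FOLLOW(<params>) = { [, id }.
Union: FOLLOW(<params>) = { [, id }.

{ [, id }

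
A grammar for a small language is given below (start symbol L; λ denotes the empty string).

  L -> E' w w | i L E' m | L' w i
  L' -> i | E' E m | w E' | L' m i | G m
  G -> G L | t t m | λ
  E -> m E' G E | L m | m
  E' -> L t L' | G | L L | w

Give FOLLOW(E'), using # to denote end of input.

{ i, m, t, w }

In L -> E' w w: add FIRST(w w) = { w }.
In L -> i L E' m: add FIRST(m) = { m }.
In L' -> E' E m: add FIRST(E m) = { i, m, t, w }.
In L' -> w E': E' is at the end, add FOLLOW(L') = { i, m, t, w }.
In E -> m E' G E: add FIRST(G E) = { i, m, t, w }.
Union: FOLLOW(E') = { i, m, t, w }.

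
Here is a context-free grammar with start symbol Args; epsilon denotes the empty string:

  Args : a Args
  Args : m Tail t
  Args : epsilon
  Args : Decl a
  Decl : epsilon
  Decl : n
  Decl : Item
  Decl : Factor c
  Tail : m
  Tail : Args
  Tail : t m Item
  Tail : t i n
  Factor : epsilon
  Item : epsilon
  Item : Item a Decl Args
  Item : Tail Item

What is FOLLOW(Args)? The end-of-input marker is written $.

{ $, a, c, m, n, t }

Args is the start symbol, so $ ∈ FOLLOW(Args).
In Args : a Args: Args is at the end, add FOLLOW(Args) = { $, a, c, m, n, t }.
In Tail : Args: Args is at the end, add FOLLOW(Tail) = { a, c, m, n, t }.
In Item : Item a Decl Args: Args is at the end, add FOLLOW(Item) = { a, c, m, n, t }.
Union: FOLLOW(Args) = { $, a, c, m, n, t }.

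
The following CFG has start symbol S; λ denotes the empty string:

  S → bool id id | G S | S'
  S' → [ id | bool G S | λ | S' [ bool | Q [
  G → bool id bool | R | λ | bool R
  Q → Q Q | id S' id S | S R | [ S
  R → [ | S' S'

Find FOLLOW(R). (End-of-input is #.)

{ #, [, bool, id }

In G → R: R is at the end, add FOLLOW(G) = { #, [, bool, id }.
In G → bool R: R is at the end, add FOLLOW(G) = { #, [, bool, id }.
In Q → S R: R is at the end, add FOLLOW(Q) = { [, bool, id }.
Union: FOLLOW(R) = { #, [, bool, id }.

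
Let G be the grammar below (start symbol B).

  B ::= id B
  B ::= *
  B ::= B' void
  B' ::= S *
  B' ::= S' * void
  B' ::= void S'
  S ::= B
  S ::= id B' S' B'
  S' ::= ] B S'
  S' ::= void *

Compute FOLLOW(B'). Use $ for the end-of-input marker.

In B ::= B' void: add FIRST(void) = { void }.
In S ::= id B' S' B': add FIRST(S' B') = { ], void }.
In S ::= id B' S' B': B' is at the end, add FOLLOW(S) = { * }.
Union: FOLLOW(B') = { *, ], void }.

{ *, ], void }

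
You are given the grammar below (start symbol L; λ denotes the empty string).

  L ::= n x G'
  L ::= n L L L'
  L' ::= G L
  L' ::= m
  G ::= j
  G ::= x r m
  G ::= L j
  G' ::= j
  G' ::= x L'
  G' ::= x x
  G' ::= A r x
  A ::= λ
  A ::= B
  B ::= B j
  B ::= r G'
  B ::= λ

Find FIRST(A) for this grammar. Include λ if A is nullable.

A ::= λ contributes λ.
From A ::= B: add FIRST(B) = { j, r, λ } (including λ since B is nullable).
Union: FIRST(A) = { j, r, λ }.

{ j, r, λ }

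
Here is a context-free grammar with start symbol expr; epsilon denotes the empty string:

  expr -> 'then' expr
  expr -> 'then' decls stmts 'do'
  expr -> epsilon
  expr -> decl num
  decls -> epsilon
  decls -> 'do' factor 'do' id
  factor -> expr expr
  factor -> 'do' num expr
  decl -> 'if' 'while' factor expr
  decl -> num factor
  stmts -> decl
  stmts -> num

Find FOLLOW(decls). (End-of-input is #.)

{ 'if', num }

In expr -> 'then' decls stmts 'do': add FIRST(stmts 'do') = { 'if', num }.
Union: FOLLOW(decls) = { 'if', num }.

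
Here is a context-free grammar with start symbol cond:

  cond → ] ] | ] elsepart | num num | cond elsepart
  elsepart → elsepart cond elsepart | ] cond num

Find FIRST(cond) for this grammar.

cond → ] ] contributes {]}.
cond → ] elsepart contributes {]}.
cond → num num contributes {num}.
From cond → cond elsepart: add FIRST(cond) = { ], num }.
Union: FIRST(cond) = { ], num }.

{ ], num }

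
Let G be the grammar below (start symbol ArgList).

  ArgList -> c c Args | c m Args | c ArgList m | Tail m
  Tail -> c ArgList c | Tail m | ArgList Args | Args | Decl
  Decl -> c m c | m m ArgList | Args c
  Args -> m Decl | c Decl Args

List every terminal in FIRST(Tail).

{ c, m }

Tail -> c ArgList c contributes {c}.
From Tail -> Tail m: add FIRST(Tail) = { c, m }.
From Tail -> ArgList Args: add FIRST(ArgList) = { c, m }.
From Tail -> Args: add FIRST(Args) = { c, m }.
From Tail -> Decl: add FIRST(Decl) = { c, m }.
Union: FIRST(Tail) = { c, m }.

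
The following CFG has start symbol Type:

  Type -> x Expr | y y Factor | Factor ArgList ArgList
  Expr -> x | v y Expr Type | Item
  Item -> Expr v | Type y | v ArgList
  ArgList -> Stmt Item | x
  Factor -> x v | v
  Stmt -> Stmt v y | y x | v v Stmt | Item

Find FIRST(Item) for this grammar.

From Item -> Expr v: add FIRST(Expr) = { v, x, y }.
From Item -> Type y: add FIRST(Type) = { v, x, y }.
Item -> v ArgList contributes {v}.
Union: FIRST(Item) = { v, x, y }.

{ v, x, y }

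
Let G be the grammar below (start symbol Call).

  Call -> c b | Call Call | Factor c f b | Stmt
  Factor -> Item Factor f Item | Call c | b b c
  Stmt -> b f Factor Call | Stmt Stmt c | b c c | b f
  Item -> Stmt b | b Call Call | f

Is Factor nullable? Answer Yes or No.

No nonterminal in this grammar is nullable.
No production of Factor has an RHS whose symbols are all nullable, so Factor is not nullable.

No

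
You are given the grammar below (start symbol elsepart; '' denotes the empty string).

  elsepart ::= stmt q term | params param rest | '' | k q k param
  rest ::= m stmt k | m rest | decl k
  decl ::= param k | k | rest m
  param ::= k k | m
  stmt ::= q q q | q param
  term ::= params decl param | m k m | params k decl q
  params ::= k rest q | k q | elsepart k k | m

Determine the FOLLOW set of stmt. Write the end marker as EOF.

In elsepart ::= stmt q term: add FIRST(q term) = { q }.
In rest ::= m stmt k: add FIRST(k) = { k }.
Union: FOLLOW(stmt) = { k, q }.

{ k, q }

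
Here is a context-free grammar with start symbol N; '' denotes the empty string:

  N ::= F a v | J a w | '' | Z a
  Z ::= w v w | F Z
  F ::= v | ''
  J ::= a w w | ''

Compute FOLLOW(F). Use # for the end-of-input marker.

{ a, v, w }

In N ::= F a v: add FIRST(a v) = { a }.
In Z ::= F Z: add FIRST(Z) = { v, w }.
Union: FOLLOW(F) = { a, v, w }.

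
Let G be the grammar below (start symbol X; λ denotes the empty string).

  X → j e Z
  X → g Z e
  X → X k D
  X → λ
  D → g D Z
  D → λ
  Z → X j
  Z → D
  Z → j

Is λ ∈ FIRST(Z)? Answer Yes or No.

Yes

Z → D and each of D is nullable, so Z ⇒* λ.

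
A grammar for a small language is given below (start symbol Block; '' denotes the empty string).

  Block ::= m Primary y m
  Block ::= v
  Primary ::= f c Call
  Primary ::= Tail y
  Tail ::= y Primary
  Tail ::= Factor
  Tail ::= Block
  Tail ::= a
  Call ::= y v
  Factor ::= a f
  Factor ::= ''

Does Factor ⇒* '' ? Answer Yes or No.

Factor has an ''-production, so Factor ⇒ ''.

Yes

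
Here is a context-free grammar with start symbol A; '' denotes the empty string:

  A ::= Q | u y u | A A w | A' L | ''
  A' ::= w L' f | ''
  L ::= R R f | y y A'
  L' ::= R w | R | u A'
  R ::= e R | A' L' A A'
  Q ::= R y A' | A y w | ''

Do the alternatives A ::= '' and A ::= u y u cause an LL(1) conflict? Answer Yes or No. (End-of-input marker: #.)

FIRST('') = { '' } and FIRST(u y u) = { u }.
The first alternative is nullable and FOLLOW(A) = { #, e, f, u, w, y } shares u with FIRST of the second — conflict.

Yes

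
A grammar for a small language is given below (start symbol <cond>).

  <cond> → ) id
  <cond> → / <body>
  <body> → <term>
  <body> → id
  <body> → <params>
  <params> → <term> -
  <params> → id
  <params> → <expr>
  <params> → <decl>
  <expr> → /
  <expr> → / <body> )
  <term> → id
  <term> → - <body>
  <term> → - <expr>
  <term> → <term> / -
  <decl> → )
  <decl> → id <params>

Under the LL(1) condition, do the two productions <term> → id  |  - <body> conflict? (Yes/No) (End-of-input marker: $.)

No

FIRST(id) = { id } and FIRST(- <body>) = { - }.
The FIRST sets are disjoint and neither alternative is nullable — no conflict.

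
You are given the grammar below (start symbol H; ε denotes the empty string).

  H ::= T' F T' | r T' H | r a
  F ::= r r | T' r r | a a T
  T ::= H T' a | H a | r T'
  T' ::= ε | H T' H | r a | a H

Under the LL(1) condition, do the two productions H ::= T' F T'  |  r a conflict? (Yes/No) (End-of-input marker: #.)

FIRST(T' F T') = { a, r } and FIRST(r a) = { r }.
Both contain r, so the two alternatives are not disjoint — LL(1) conflict.

Yes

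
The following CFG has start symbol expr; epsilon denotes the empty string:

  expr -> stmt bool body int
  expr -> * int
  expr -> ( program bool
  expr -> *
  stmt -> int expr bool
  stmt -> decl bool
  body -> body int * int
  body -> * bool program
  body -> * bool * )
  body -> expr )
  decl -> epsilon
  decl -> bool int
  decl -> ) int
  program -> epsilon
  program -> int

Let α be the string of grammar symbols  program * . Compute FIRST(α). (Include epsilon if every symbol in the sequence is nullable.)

Add FIRST(program)\{epsilon} = { int }; program is nullable, continue.
* is a terminal; add {*} and stop.

{ *, int }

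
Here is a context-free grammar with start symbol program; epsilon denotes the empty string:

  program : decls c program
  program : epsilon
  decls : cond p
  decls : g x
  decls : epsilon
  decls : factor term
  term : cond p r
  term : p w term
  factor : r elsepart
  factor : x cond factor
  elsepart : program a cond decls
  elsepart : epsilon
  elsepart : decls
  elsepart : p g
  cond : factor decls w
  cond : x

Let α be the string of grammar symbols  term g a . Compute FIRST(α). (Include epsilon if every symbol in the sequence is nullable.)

{ p, r, x }

Add FIRST(term) = { p, r, x }; term is not nullable, stop.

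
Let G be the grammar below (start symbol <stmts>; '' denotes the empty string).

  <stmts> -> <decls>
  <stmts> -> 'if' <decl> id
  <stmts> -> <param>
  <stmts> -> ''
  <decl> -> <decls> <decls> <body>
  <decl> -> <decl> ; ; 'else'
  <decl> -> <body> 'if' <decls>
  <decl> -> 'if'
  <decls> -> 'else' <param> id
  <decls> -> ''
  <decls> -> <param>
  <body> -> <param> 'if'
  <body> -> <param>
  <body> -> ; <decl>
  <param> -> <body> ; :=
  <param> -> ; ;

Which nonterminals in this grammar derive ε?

Directly nullable (have an ''-production): <stmts>, <decls>.
No other nonterminal has a production whose RHS symbols are all nullable.

{ <decls>, <stmts> }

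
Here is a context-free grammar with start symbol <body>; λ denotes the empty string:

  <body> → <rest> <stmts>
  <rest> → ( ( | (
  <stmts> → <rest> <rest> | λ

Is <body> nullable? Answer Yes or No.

No

Nullable nonterminals: <stmts>.
No production of <body> has an RHS whose symbols are all nullable, so <body> is not nullable.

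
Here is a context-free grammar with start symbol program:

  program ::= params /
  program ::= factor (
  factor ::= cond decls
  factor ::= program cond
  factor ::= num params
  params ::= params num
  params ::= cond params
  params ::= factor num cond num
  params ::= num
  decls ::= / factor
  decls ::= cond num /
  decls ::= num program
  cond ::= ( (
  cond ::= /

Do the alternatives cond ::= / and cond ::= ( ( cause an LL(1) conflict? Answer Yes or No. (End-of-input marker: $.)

FIRST(/) = { / } and FIRST(( () = { ( }.
The FIRST sets are disjoint and neither alternative is nullable — no conflict.

No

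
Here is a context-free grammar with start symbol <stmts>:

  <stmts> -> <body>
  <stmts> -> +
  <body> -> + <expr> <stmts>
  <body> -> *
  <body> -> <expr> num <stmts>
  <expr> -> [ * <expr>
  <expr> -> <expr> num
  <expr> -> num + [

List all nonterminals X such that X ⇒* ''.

{ } (none)

No nonterminal has an empty production or an RHS whose symbols are all nullable.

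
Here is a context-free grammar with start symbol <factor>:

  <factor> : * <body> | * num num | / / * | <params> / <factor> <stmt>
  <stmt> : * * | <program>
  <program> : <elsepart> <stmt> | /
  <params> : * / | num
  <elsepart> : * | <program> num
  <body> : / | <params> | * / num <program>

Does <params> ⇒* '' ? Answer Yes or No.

No nonterminal in this grammar is nullable.
No production of <params> has an RHS whose symbols are all nullable, so <params> is not nullable.

No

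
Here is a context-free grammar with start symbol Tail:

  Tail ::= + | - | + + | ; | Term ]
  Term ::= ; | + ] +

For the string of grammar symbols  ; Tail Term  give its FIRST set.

; is a terminal; add {;} and stop.

{ ; }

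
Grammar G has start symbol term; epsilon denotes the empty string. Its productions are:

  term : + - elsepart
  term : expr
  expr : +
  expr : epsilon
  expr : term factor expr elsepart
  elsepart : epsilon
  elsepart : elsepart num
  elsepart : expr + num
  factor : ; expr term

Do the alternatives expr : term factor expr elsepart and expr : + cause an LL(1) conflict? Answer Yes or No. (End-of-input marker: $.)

Yes

FIRST(term factor expr elsepart) = { +, ; } and FIRST(+) = { + }.
Both contain +, so the two alternatives are not disjoint — LL(1) conflict.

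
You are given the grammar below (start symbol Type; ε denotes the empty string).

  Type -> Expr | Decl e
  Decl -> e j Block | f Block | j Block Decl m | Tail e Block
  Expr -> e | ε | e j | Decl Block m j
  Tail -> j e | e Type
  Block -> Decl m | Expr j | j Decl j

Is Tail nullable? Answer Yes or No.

Nullable nonterminals: Expr, Type.
No production of Tail has an RHS whose symbols are all nullable, so Tail is not nullable.

No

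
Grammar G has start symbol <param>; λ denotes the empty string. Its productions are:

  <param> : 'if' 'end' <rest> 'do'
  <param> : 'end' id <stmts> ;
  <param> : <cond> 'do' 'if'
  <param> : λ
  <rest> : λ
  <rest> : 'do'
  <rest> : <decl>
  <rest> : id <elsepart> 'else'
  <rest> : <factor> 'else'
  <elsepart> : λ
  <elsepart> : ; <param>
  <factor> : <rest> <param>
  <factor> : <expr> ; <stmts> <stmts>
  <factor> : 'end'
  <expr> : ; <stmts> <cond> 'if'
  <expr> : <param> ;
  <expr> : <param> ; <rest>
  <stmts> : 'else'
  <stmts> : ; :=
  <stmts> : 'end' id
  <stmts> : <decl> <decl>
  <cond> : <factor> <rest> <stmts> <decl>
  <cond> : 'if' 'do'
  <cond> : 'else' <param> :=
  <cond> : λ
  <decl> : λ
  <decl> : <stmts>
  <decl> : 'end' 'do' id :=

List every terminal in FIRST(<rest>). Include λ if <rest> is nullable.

{ 'do', 'else', 'end', 'if', ;, id, λ }

<rest> : λ contributes λ.
<rest> : 'do' contributes {'do'}.
From <rest> : <decl>: add FIRST(<decl>) = { 'else', 'end', ;, λ } (including λ since <decl> is nullable).
<rest> : id <elsepart> 'else' contributes {id}.
From <rest> : <factor> 'else': <factor> nullable, take FIRST(<factor>) ∪ {'else'} = { 'do', 'else', 'end', 'if', ;, id }.
Union: FIRST(<rest>) = { 'do', 'else', 'end', 'if', ;, id, λ }.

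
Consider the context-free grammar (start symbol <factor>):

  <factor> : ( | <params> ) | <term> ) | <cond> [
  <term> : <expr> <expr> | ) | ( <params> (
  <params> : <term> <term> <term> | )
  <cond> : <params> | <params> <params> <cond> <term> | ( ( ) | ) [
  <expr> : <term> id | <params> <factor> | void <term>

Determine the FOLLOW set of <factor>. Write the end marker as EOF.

{ EOF, (, ), [, id, void }

<factor> is the start symbol, so EOF ∈ FOLLOW(<factor>).
In <expr> : <params> <factor>: <factor> is at the end, add FOLLOW(<expr>) = { (, ), [, id, void }.
Union: FOLLOW(<factor>) = { EOF, (, ), [, id, void }.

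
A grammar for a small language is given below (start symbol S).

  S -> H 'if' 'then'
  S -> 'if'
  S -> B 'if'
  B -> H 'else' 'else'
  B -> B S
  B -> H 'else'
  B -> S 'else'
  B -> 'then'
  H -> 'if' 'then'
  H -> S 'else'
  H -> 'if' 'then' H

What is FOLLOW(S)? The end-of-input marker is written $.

{ $, 'else', 'if', 'then' }

S is the start symbol, so $ ∈ FOLLOW(S).
In B -> B S: S is at the end, add FOLLOW(B) = { 'if', 'then' }.
In B -> S 'else': add FIRST('else') = { 'else' }.
In H -> S 'else': add FIRST('else') = { 'else' }.
Union: FOLLOW(S) = { $, 'else', 'if', 'then' }.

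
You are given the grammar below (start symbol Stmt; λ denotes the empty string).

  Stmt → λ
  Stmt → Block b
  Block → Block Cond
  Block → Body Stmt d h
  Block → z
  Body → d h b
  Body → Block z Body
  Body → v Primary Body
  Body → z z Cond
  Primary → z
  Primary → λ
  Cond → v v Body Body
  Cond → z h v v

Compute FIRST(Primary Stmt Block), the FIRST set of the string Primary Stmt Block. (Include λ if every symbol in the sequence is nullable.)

Add FIRST(Primary)\{λ} = { z }; Primary is nullable, continue.
Add FIRST(Stmt)\{λ} = { d, v, z }; Stmt is nullable, continue.
Add FIRST(Block) = { d, v, z }; Block is not nullable, stop.

{ d, v, z }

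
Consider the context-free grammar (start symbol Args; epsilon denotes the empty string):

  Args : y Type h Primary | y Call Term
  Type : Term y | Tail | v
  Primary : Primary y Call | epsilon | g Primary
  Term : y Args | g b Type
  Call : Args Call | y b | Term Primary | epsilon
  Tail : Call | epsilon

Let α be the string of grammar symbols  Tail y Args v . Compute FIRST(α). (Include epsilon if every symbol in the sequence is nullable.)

{ g, y }

Add FIRST(Tail)\{epsilon} = { g, y }; Tail is nullable, continue.
y is a terminal; add {y} and stop.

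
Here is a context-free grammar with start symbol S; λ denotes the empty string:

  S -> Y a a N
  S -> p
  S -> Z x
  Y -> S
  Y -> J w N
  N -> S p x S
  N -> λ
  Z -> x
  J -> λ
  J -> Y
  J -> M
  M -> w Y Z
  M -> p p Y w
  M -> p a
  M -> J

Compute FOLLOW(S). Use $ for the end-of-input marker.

S is the start symbol, so $ ∈ FOLLOW(S).
In Y -> S: S is at the end, add FOLLOW(Y) = { a, w, x }.
In N -> S p x S: add FIRST(p x S) = { p }.
In N -> S p x S: S is at the end, add FOLLOW(N) = { $, a, p, w, x }.
Union: FOLLOW(S) = { $, a, p, w, x }.

{ $, a, p, w, x }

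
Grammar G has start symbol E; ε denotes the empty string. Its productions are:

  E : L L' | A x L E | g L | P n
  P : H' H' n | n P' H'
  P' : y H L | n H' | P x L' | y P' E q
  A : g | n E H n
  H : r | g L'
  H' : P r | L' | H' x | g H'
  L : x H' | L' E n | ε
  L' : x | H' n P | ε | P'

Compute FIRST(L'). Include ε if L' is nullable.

{ g, n, x, y, ε }

L' : x contributes {x}.
From L' : H' n P: H' nullable, take FIRST(H') ∪ {n} = { g, n, x, y }.
L' : ε contributes ε.
From L' : P': add FIRST(P') = { g, n, x, y }.
Union: FIRST(L') = { g, n, x, y, ε }.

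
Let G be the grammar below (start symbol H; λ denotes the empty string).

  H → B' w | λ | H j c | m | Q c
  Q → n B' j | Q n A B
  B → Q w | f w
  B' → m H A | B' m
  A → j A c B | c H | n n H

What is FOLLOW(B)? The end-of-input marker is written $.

In Q → Q n A B: B is at the end, add FOLLOW(Q) = { c, n, w }.
In A → j A c B: B is at the end, add FOLLOW(A) = { c, f, j, m, n, w }.
Union: FOLLOW(B) = { c, f, j, m, n, w }.

{ c, f, j, m, n, w }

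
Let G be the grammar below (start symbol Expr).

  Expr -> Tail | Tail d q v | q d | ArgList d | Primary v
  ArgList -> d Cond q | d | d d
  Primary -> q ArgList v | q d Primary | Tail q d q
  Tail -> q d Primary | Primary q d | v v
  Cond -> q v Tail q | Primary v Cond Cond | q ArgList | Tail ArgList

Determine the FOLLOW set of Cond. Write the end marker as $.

In ArgList -> d Cond q: add FIRST(q) = { q }.
In Cond -> Primary v Cond Cond: add FIRST(Cond) = { q, v }.
In Cond -> Primary v Cond Cond: Cond is at the end, add FOLLOW(Cond) = { q, v }.
Union: FOLLOW(Cond) = { q, v }.

{ q, v }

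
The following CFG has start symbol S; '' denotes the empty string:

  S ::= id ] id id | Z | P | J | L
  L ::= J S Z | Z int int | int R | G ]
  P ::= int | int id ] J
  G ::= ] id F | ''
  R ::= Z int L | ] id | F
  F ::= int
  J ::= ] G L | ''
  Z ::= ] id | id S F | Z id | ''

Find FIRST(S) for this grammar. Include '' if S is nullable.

{ ], id, int, '' }

S ::= id ] id id contributes {id}.
From S ::= Z: add FIRST(Z) = { ], id, '' } (including '' since Z is nullable).
From S ::= P: add FIRST(P) = { int }.
From S ::= J: add FIRST(J) = { ], '' } (including '' since J is nullable).
From S ::= L: add FIRST(L) = { ], id, int, '' } (including '' since L is nullable).
Union: FIRST(S) = { ], id, int, '' }.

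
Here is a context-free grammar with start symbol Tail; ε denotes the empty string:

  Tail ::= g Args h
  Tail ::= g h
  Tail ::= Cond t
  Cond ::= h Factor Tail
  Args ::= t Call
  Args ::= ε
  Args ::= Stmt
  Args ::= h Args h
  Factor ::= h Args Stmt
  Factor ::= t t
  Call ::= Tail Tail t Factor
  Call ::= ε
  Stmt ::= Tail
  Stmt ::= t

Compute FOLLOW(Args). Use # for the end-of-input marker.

In Tail ::= g Args h: add FIRST(h) = { h }.
In Args ::= h Args h: add FIRST(h) = { h }.
In Factor ::= h Args Stmt: add FIRST(Stmt) = { g, h, t }.
Union: FOLLOW(Args) = { g, h, t }.

{ g, h, t }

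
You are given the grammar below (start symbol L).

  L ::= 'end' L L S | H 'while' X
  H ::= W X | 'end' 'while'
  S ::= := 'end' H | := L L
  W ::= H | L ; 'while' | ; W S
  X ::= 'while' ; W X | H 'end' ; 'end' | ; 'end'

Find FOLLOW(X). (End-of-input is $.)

{ $, 'end', 'while', :=, ; }

In L ::= H 'while' X: X is at the end, add FOLLOW(L) = { $, 'end', 'while', :=, ; }.
In H ::= W X: X is at the end, add FOLLOW(H) = { $, 'end', 'while', :=, ; }.
In X ::= 'while' ; W X: X is at the end, add FOLLOW(X) = { $, 'end', 'while', :=, ; }.
Union: FOLLOW(X) = { $, 'end', 'while', :=, ; }.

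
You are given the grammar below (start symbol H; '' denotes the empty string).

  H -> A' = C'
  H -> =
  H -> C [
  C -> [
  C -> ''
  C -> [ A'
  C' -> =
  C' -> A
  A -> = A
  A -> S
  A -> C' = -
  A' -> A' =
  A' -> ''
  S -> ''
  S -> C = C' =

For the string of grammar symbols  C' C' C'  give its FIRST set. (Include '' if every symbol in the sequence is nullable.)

{ =, [, '' }

Add FIRST(C')\{''} = { =, [ }; C' is nullable, continue.
Add FIRST(C')\{''} = { =, [ }; C' is nullable, continue.
Add FIRST(C')\{''} = { =, [ }; C' is nullable, continue.
Every symbol is nullable, so include ''.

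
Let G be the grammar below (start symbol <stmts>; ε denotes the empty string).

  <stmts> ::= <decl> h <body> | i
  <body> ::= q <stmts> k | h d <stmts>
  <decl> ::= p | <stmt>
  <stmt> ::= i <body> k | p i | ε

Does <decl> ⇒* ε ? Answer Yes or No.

<decl> ::= <stmt> and each of <stmt> is nullable, so <decl> ⇒* ε.

Yes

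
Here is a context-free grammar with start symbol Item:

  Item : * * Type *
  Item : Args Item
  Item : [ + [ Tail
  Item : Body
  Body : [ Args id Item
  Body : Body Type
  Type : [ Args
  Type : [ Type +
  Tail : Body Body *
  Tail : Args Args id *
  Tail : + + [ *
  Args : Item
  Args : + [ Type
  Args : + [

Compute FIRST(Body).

Body : [ Args id Item contributes {[}.
From Body : Body Type: add FIRST(Body) = { [ }.
Union: FIRST(Body) = { [ }.

{ [ }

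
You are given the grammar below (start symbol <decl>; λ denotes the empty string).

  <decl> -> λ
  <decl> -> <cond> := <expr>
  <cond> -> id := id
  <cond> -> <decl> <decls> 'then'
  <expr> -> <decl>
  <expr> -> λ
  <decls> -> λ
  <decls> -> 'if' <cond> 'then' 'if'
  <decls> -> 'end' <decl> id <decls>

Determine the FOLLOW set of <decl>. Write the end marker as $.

{ $, 'end', 'if', 'then', id }

<decl> is the start symbol, so $ ∈ FOLLOW(<decl>).
In <cond> -> <decl> <decls> 'then': add FIRST(<decls> 'then') = { 'end', 'if', 'then' }.
In <expr> -> <decl>: <decl> is at the end, add FOLLOW(<expr>) = { $, 'end', 'if', 'then', id }.
In <decls> -> 'end' <decl> id <decls>: add FIRST(id <decls>) = { id }.
Union: FOLLOW(<decl>) = { $, 'end', 'if', 'then', id }.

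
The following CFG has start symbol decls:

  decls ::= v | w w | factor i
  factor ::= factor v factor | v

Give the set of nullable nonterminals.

{ } (none)

No nonterminal has an empty production or an RHS whose symbols are all nullable.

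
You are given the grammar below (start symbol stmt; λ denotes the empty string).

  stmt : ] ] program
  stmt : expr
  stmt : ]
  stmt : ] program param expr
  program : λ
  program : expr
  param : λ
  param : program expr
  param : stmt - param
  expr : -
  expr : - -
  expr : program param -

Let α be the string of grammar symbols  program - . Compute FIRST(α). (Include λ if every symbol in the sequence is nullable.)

{ -, ] }

Add FIRST(program)\{λ} = { -, ] }; program is nullable, continue.
- is a terminal; add {-} and stop.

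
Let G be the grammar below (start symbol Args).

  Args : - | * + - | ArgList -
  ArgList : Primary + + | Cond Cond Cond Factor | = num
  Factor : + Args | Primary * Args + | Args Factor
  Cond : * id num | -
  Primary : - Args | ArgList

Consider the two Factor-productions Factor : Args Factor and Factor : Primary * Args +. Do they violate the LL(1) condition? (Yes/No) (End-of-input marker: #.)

FIRST(Args Factor) = { *, -, = } and FIRST(Primary * Args +) = { *, -, = }.
Both contain *, so the two alternatives are not disjoint — LL(1) conflict.

Yes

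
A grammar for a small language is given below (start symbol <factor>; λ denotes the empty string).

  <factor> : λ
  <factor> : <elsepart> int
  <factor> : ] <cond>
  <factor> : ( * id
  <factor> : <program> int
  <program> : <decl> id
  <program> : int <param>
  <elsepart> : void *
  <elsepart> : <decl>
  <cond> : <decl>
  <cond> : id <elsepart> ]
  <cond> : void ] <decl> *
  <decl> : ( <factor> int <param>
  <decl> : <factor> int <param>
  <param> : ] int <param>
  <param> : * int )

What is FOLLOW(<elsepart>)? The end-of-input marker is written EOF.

{ ], int }

In <factor> : <elsepart> int: add FIRST(int) = { int }.
In <cond> : id <elsepart> ]: add FIRST(]) = { ] }.
Union: FOLLOW(<elsepart>) = { ], int }.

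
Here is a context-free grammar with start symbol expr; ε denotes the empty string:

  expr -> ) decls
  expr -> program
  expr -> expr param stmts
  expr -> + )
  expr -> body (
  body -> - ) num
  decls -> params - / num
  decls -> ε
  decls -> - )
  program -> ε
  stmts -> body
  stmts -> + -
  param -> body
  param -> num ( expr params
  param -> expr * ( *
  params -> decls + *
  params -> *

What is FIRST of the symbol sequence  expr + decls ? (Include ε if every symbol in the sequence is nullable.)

{ ), *, +, -, num }

Add FIRST(expr)\{ε} = { ), *, +, -, num }; expr is nullable, continue.
+ is a terminal; add {+} and stop.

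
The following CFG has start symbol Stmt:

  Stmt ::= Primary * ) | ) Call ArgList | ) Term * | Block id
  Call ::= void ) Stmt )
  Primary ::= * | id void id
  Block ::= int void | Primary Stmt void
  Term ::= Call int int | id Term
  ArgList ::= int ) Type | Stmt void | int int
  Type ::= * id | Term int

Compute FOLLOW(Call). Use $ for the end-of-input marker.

{ ), *, id, int }

In Stmt ::= ) Call ArgList: add FIRST(ArgList) = { ), *, id, int }.
In Term ::= Call int int: add FIRST(int int) = { int }.
Union: FOLLOW(Call) = { ), *, id, int }.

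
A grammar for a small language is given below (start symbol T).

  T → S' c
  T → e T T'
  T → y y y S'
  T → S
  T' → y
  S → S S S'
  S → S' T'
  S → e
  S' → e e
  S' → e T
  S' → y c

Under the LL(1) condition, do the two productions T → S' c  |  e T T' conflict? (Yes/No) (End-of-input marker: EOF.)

FIRST(S' c) = { e, y } and FIRST(e T T') = { e }.
Both contain e, so the two alternatives are not disjoint — LL(1) conflict.

Yes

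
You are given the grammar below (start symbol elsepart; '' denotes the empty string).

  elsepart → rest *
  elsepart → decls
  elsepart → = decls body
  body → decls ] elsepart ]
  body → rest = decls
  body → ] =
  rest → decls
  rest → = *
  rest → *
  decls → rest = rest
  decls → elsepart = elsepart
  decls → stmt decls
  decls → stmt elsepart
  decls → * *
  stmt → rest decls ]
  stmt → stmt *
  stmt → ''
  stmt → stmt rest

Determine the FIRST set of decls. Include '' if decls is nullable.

{ *, = }

From decls → rest = rest: add FIRST(rest) = { *, = }.
From decls → elsepart = elsepart: add FIRST(elsepart) = { *, = }.
From decls → stmt decls: stmt nullable, take FIRST(stmt) ∪ FIRST(decls) = { *, = }.
From decls → stmt elsepart: stmt nullable, take FIRST(stmt) ∪ FIRST(elsepart) = { *, = }.
decls → * * contributes {*}.
Union: FIRST(decls) = { *, = }.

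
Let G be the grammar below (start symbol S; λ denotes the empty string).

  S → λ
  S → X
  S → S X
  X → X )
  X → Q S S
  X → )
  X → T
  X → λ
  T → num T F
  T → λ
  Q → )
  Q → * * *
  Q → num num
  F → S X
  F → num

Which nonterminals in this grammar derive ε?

{ F, S, T, X }

Directly nullable (have an λ-production): S, X, T.
F → S X with every symbol nullable, so F is nullable.
No other nonterminal has a production whose RHS symbols are all nullable.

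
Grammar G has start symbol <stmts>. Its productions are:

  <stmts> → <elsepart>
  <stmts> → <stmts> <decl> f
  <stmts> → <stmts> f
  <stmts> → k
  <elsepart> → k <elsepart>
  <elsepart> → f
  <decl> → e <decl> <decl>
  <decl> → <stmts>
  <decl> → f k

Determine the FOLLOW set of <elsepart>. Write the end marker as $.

{ $, e, f, k }

In <stmts> → <elsepart>: <elsepart> is at the end, add FOLLOW(<stmts>) = { $, e, f, k }.
In <elsepart> → k <elsepart>: <elsepart> is at the end, add FOLLOW(<elsepart>) = { $, e, f, k }.
Union: FOLLOW(<elsepart>) = { $, e, f, k }.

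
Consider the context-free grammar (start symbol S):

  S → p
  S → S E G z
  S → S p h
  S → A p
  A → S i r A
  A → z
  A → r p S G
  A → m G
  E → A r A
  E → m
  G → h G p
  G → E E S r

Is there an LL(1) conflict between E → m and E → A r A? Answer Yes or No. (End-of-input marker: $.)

Yes

FIRST(m) = { m } and FIRST(A r A) = { m, p, r, z }.
Both contain m, so the two alternatives are not disjoint — LL(1) conflict.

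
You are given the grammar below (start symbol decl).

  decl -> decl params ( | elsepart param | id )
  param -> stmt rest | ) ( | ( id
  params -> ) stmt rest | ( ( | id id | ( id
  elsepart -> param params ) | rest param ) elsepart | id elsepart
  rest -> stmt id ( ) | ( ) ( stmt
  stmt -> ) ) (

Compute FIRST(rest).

From rest -> stmt id ( ): add FIRST(stmt) = { ) }.
rest -> ( ) ( stmt contributes {(}.
Union: FIRST(rest) = { (, ) }.

{ (, ) }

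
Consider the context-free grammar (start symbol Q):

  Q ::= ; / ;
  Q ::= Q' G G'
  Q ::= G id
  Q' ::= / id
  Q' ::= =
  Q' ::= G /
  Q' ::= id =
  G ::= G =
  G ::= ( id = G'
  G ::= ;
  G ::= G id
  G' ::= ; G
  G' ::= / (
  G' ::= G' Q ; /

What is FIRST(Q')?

Q' ::= / id contributes {/}.
Q' ::= = contributes {=}.
From Q' ::= G /: add FIRST(G) = { (, ; }.
Q' ::= id = contributes {id}.
Union: FIRST(Q') = { (, /, ;, =, id }.

{ (, /, ;, =, id }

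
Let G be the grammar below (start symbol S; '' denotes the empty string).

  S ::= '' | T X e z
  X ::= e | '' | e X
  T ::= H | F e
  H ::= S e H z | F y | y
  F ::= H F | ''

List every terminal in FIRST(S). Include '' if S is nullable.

{ e, y, '' }

S ::= '' contributes ''.
From S ::= T X e z: add FIRST(T) = { e, y }.
Union: FIRST(S) = { e, y, '' }.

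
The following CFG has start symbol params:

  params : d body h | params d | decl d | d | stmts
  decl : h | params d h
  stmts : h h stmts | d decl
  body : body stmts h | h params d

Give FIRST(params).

params : d body h contributes {d}.
From params : params d: add FIRST(params) = { d, h }.
From params : decl d: add FIRST(decl) = { d, h }.
params : d contributes {d}.
From params : stmts: add FIRST(stmts) = { d, h }.
Union: FIRST(params) = { d, h }.

{ d, h }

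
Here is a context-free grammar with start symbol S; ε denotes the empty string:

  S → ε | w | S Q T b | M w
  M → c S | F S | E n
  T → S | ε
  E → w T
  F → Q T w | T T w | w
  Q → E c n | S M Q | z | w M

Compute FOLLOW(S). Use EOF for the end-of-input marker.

{ EOF, b, c, n, w, z }

S is the start symbol, so EOF ∈ FOLLOW(S).
In S → S Q T b: add FIRST(Q T b) = { c, w, z }.
In M → c S: S is at the end, add FOLLOW(M) = { b, c, w, z }.
In M → F S: S is at the end, add FOLLOW(M) = { b, c, w, z }.
In T → S: S is at the end, add FOLLOW(T) = { b, c, n, w, z }.
In Q → S M Q: add FIRST(M Q) = { c, w, z }.
Union: FOLLOW(S) = { EOF, b, c, n, w, z }.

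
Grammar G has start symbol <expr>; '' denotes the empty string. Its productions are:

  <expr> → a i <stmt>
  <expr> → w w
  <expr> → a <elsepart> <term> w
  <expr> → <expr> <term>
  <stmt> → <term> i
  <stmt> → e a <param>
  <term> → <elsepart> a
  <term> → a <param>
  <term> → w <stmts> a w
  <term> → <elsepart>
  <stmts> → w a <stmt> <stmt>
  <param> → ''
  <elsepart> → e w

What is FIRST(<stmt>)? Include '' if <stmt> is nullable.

From <stmt> → <term> i: add FIRST(<term>) = { a, e, w }.
<stmt> → e a <param> contributes {e}.
Union: FIRST(<stmt>) = { a, e, w }.

{ a, e, w }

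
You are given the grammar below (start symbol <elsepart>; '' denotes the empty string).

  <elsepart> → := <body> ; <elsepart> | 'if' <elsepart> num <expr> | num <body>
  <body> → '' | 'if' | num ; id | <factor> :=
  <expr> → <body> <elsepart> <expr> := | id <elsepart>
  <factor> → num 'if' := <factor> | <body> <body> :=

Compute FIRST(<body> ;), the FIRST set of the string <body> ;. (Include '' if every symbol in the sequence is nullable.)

Add FIRST(<body>)\{''} = { 'if', :=, num }; <body> is nullable, continue.
; is a terminal; add {;} and stop.

{ 'if', :=, ;, num }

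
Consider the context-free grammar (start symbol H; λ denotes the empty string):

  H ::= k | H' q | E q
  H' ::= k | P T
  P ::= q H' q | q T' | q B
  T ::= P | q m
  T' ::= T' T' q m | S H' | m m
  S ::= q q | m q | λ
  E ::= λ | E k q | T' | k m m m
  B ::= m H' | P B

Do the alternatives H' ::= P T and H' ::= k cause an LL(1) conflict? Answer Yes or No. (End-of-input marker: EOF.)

No

FIRST(P T) = { q } and FIRST(k) = { k }.
The FIRST sets are disjoint and neither alternative is nullable — no conflict.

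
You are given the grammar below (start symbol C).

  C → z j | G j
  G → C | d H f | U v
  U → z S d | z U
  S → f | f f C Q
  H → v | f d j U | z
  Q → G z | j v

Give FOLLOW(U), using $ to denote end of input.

{ f, v }

In G → U v: add FIRST(v) = { v }.
In U → z U: U is at the end, add FOLLOW(U) = { f, v }.
In H → f d j U: U is at the end, add FOLLOW(H) = { f }.
Union: FOLLOW(U) = { f, v }.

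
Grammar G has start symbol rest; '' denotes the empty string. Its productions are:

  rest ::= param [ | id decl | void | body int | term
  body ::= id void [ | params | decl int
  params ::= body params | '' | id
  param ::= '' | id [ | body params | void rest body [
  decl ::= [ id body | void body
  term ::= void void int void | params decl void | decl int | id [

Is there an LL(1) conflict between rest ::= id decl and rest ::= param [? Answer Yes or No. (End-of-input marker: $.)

Yes

FIRST(id decl) = { id } and FIRST(param [) = { [, id, void }.
Both contain id, so the two alternatives are not disjoint — LL(1) conflict.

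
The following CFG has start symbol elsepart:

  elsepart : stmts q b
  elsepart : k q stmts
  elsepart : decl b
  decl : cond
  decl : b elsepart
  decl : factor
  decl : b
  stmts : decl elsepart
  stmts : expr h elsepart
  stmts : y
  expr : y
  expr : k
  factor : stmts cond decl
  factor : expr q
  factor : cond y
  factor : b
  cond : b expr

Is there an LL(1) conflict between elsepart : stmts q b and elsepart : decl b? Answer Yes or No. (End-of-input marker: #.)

Yes

FIRST(stmts q b) = { b, k, y } and FIRST(decl b) = { b, k, y }.
Both contain b, so the two alternatives are not disjoint — LL(1) conflict.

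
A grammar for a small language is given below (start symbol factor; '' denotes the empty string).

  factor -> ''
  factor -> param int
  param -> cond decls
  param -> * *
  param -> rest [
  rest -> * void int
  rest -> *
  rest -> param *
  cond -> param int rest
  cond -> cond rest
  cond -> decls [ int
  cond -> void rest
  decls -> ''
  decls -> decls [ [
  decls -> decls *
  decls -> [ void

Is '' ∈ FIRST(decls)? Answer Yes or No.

decls has an ''-production, so decls ⇒ ''.

Yes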